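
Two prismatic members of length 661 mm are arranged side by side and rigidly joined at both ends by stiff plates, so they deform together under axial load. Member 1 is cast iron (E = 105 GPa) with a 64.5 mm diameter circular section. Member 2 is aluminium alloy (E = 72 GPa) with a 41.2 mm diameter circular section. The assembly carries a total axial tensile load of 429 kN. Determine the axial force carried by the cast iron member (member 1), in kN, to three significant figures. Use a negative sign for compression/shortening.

335 kN

A_1 = 3267 mm².
A_2 = 1333 mm².
Equal strain + equilibrium ⇒ each member carries load in proportion to AE: A₁E₁ = 343100000 N, A₂E₂ = 95990000 N, ΣAE = 439100000 N.
F₁ = P·A₁E₁/ΣAE = 429000·343100000/439100000 = 335200 N.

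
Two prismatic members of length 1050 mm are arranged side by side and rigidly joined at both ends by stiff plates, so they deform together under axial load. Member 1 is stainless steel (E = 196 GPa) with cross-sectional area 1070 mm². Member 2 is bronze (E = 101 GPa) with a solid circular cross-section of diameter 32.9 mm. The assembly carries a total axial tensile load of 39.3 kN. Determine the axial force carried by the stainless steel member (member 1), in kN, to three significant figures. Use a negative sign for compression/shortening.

A_2 = 850.1 mm².
Equal strain + equilibrium ⇒ each member carries load in proportion to AE: A₁E₁ = 209700000 N, A₂E₂ = 85860000 N, ΣAE = 295600000 N.
F₁ = P·A₁E₁/ΣAE = 39300·209700000/295600000 = 27880 N.

27.9 kN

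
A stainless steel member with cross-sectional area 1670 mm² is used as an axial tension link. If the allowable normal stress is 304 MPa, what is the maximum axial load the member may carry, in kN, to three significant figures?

508 kN

P_max = σ_allow · A = 304 · 1670 = 507700 N = 507.7 kN.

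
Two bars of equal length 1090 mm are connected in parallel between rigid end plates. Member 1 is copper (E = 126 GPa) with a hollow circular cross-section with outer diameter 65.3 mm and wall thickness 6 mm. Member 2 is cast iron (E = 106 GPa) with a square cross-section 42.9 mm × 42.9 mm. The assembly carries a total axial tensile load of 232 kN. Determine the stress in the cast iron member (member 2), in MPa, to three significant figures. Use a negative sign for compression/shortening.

73.2 MPa

A_1 = 1118 mm².
A_2 = 1840 mm².
Equal strain + equilibrium ⇒ each member carries load in proportion to AE: A₁E₁ = 140800000 N, A₂E₂ = 195100000 N, ΣAE = 335900000 N.
σ₂ = P·E₂/ΣAE = 232000·106000/335900000 = 73.21 MPa.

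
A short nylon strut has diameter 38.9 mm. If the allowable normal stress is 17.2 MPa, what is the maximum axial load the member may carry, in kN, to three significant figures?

20.4 kN

A = 1188 mm².
P_max = σ_allow · A = 17.2 · 1188 = 20440 N = 20.44 kN.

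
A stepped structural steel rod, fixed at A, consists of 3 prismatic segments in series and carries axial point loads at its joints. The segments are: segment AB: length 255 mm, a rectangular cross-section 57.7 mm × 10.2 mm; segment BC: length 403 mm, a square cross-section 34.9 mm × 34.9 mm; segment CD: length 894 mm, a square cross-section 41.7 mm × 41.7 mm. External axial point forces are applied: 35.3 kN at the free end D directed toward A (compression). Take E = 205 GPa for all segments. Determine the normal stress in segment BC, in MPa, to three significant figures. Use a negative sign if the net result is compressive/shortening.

-29.0 MPa

Internal axial forces (sectioning from the free end, tension +): N_CD = -35.3 kN, N_BC = -35.3 kN, N_AB = -35.3 kN.
A_BC = 1218 mm².
σ_BC = N_BC/A_BC = -35300/1218 = -28.98 MPa.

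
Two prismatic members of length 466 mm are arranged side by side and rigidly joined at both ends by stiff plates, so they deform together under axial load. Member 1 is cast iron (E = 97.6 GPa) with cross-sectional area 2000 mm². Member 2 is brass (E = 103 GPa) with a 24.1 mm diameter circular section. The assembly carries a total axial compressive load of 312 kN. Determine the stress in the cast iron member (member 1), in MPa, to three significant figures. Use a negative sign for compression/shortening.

A_2 = 456.2 mm².
Equal strain + equilibrium ⇒ each member carries load in proportion to AE: A₁E₁ = 195200000 N, A₂E₂ = 46990000 N, ΣAE = 242200000 N.
σ₁ = P·E₁/ΣAE = -312000·97600/242200000 = -125.7 MPa.

-126 MPa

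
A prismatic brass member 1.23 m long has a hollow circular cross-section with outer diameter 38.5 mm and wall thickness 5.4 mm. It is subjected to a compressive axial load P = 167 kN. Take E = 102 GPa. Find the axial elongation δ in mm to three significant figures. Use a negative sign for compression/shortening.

-3.59 mm

A = 561.5 mm².
δ_mech = NL/(AE) = -167000·1230/(561.5·102000) = -3.586 mm.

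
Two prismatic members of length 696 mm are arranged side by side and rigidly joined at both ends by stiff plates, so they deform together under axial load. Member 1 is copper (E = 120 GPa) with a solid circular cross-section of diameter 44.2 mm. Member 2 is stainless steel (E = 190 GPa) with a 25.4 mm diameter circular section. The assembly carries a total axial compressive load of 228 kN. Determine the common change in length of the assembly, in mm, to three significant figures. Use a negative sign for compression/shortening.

-0.566 mm

A_1 = 1534 mm².
A_2 = 506.7 mm².
Equal strain + equilibrium ⇒ each member carries load in proportion to AE: A₁E₁ = 184100000 N, A₂E₂ = 96270000 N, ΣAE = 280400000 N.
δ = PL/ΣAE = -228000·696/280400000 = -0.5659 mm.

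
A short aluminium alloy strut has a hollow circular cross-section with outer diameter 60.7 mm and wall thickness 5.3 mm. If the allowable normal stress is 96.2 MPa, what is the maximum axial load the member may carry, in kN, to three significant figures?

88.7 kN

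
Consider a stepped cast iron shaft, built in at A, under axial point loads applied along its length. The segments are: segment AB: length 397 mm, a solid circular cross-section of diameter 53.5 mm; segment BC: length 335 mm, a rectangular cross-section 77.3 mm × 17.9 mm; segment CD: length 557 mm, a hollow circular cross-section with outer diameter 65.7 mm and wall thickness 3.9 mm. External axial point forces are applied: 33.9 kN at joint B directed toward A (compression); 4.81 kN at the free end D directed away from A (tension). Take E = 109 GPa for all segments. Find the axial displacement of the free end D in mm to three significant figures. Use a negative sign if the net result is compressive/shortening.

Internal axial forces (sectioning from the free end, tension +): N_CD = 4.81 kN, N_BC = 4.81 kN, N_AB = -29.09 kN.
A_AB = 2248 mm².
A_BC = 1384 mm².
A_CD = 757.2 mm².
δ_AB = -29090·397/(2248·109000) = -0.04713 mm
δ_BC = 4810·335/(1384·109000) = 0.01068 mm
δ_CD = 4810·557/(757.2·109000) = 0.03246 mm
δ = Σδ_i = -0.003986 mm.

-0.00399 mm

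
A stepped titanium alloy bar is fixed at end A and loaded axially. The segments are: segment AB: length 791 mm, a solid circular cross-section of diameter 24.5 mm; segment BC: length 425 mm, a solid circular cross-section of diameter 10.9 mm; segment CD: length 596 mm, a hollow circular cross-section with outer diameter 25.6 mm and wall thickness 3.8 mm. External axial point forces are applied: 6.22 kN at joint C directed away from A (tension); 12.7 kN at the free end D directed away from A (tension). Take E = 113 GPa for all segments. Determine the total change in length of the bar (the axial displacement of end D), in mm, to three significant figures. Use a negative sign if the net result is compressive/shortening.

1.30 mm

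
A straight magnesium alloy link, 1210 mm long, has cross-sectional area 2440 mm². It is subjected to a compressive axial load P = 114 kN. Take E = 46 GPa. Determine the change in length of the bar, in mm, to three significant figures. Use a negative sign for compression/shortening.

δ_mech = NL/(AE) = -114000·1210/(2440·46000) = -1.229 mm.

-1.23 mm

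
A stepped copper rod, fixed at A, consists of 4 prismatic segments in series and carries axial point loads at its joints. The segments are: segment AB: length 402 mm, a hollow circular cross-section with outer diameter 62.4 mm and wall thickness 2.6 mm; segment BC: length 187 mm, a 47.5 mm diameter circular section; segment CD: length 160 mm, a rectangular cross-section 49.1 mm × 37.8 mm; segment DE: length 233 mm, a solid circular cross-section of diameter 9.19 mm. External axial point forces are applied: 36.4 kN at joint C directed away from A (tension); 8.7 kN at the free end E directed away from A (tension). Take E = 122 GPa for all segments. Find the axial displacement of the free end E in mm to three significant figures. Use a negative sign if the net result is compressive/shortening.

Internal axial forces (sectioning from the free end, tension +): N_DE = 8.7 kN, N_CD = 8.7 kN, N_BC = 45.1 kN, N_AB = 45.1 kN.
A_AB = 488.5 mm².
A_BC = 1772 mm².
A_CD = 1856 mm².
A_DE = 66.33 mm².
δ_AB = 45100·402/(488.5·122000) = 0.3042 mm
δ_BC = 45100·187/(1772·122000) = 0.03901 mm
δ_CD = 8700·160/(1856·122000) = 0.006148 mm
δ_DE = 8700·233/(66.33·122000) = 0.2505 mm
δ = Σδ_i = 0.5999 mm.

0.600 mm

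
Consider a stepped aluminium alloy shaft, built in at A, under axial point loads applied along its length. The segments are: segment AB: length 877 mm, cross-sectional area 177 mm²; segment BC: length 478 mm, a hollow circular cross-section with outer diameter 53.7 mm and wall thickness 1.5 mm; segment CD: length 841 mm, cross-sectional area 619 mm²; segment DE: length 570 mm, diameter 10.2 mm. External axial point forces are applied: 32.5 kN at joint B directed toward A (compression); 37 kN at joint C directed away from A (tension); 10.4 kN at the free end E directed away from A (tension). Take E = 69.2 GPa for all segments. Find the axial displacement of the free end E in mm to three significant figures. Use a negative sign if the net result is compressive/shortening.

Internal axial forces (sectioning from the free end, tension +): N_DE = 10.4 kN, N_CD = 10.4 kN, N_BC = 47.4 kN, N_AB = 14.9 kN.
A_BC = 246 mm².
A_DE = 81.71 mm².
δ_AB = 14900·877/(177·69200) = 1.067 mm
δ_BC = 47400·478/(246·69200) = 1.331 mm
δ_CD = 10400·841/(619·69200) = 0.2042 mm
δ_DE = 10400·570/(81.71·69200) = 1.048 mm
δ = Σδ_i = 3.65 mm.

3.65 mm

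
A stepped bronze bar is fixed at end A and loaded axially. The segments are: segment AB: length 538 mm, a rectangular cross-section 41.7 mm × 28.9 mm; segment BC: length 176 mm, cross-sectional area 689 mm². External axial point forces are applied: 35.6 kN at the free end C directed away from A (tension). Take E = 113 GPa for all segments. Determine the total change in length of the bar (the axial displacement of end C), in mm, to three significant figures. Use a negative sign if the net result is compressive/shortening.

0.221 mm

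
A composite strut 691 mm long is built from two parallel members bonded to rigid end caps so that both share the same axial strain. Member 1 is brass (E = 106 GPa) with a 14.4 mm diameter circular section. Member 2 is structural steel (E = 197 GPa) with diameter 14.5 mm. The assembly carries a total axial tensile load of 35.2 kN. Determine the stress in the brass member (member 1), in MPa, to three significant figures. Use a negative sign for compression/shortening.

74.9 MPa

A_1 = 162.9 mm².
A_2 = 165.1 mm².
Equal strain + equilibrium ⇒ each member carries load in proportion to AE: A₁E₁ = 17260000 N, A₂E₂ = 32530000 N, ΣAE = 49790000 N.
σ₁ = P·E₁/ΣAE = 35200·106000/49790000 = 74.93 MPa.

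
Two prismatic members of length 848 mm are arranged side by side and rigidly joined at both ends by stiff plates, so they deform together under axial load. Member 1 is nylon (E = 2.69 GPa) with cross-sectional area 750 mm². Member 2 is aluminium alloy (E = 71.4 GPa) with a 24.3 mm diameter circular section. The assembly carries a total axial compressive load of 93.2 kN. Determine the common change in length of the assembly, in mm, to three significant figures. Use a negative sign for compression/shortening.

-2.25 mm

A_2 = 463.8 mm².
Equal strain + equilibrium ⇒ each member carries load in proportion to AE: A₁E₁ = 2018000 N, A₂E₂ = 33110000 N, ΣAE = 35130000 N.
δ = PL/ΣAE = -93200·848/35130000 = -2.25 mm.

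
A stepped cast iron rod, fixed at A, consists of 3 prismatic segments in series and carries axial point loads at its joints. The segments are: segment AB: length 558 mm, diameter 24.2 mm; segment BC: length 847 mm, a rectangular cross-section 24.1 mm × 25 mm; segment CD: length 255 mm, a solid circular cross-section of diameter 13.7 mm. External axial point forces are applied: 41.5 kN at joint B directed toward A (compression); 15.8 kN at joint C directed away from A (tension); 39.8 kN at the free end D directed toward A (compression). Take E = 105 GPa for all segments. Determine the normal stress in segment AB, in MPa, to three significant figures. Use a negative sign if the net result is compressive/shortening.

-142 MPa

Internal axial forces (sectioning from the free end, tension +): N_CD = -39.8 kN, N_BC = -24 kN, N_AB = -65.5 kN.
A_AB = 460 mm².
σ_AB = N_AB/A_AB = -65500/460 = -142.4 MPa.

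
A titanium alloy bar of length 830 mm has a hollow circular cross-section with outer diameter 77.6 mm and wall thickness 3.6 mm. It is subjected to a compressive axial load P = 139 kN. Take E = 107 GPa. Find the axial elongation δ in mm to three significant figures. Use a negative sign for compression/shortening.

A = 836.9 mm².
δ_mech = NL/(AE) = -139000·830/(836.9·107000) = -1.288 mm.

-1.29 mm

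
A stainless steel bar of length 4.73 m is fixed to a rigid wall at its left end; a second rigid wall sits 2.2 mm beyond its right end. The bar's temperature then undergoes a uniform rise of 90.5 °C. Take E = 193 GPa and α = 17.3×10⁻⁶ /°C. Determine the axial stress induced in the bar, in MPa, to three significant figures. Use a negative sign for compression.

-212 MPa

Free thermal expansion αLΔT = 17.3e-6 · 4730 · 90.5 = 7.406 mm.
The walls engage after the gap closes; constrained expansion = 7.406 − 2.2 = 5.206 mm.
The walls impose strain ε = −(5.206)/4730 = -1.1005e-03; σ = Eε = 193000 · -1.1005e-03 = -212.4 MPa.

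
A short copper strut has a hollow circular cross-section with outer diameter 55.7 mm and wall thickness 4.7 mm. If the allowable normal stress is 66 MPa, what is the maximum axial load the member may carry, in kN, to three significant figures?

49.7 kN

A = 753 mm².
P_max = σ_allow · A = 66 · 753 = 49700 N = 49.7 kN.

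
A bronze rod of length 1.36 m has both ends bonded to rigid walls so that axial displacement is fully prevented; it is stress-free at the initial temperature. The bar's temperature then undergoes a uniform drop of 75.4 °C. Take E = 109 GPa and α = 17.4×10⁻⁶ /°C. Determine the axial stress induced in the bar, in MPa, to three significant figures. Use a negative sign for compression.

Free thermal expansion αLΔT = 17.4e-6 · 1360 · -75.4 = -1.784 mm.
The walls impose strain ε = −(-1.784)/1360 = 1.3120e-03; σ = Eε = 109000 · 1.3120e-03 = 143 MPa.

143 MPa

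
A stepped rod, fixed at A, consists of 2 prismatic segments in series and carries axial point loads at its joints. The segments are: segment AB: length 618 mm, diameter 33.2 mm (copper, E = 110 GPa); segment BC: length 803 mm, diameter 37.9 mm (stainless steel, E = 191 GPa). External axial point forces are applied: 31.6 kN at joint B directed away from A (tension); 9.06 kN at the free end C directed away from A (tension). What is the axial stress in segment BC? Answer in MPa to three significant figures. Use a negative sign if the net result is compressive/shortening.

Internal axial forces (sectioning from the free end, tension +): N_BC = 9.06 kN, N_AB = 40.66 kN.
A_BC = 1128 mm².
σ_BC = N_BC/A_BC = 9060/1128 = 8.031 MPa.

8.03 MPa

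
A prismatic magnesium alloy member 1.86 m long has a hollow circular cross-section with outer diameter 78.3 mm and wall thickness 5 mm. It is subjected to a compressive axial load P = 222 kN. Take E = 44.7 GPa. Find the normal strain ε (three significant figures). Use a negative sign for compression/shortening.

A = 1151 mm².
σ = N/A = -192.8 MPa; ε = σ/E = -192.8/44700 = -4.313e-03.

-0.00431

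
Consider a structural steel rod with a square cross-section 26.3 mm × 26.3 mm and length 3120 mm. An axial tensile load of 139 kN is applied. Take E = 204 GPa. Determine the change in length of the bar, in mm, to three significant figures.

3.07 mm

A = 691.7 mm².
δ_mech = NL/(AE) = 139000·3120/(691.7·204000) = 3.073 mm.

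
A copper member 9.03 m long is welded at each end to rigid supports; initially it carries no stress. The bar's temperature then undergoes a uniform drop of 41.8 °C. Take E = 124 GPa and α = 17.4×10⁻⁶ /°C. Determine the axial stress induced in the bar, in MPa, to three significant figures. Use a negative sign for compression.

90.2 MPa

Free thermal expansion αLΔT = 17.4e-6 · 9030 · -41.8 = -6.568 mm.
The walls impose strain ε = −(-6.568)/9030 = 7.2732e-04; σ = Eε = 124000 · 7.2732e-04 = 90.19 MPa.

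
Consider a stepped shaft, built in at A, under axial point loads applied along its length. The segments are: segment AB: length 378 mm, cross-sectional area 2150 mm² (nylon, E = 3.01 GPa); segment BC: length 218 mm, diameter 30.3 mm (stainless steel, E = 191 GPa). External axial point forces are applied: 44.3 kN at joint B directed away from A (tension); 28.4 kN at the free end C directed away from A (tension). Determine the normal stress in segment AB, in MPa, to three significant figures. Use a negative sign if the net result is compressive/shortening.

33.8 MPa

Internal axial forces (sectioning from the free end, tension +): N_BC = 28.4 kN, N_AB = 72.7 kN.
σ_AB = N_AB/A_AB = 72700/2150 = 33.81 MPa.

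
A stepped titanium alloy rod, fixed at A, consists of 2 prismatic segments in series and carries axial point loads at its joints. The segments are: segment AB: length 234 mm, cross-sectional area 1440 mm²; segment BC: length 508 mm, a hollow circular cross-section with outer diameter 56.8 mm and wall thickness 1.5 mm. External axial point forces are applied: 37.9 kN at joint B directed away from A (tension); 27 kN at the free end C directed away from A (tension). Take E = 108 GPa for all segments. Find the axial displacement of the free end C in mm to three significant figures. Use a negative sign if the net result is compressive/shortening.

0.585 mm

Internal axial forces (sectioning from the free end, tension +): N_BC = 27 kN, N_AB = 64.9 kN.
A_BC = 260.6 mm².
δ_AB = 64900·234/(1440·108000) = 0.09765 mm
δ_BC = 27000·508/(260.6·108000) = 0.4873 mm
δ = Σδ_i = 0.585 mm.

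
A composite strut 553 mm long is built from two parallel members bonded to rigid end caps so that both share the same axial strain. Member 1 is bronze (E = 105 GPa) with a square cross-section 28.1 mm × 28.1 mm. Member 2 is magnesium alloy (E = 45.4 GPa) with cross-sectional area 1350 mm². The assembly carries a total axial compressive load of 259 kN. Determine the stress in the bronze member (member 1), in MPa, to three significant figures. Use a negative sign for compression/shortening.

A_1 = 789.6 mm².
Equal strain + equilibrium ⇒ each member carries load in proportion to AE: A₁E₁ = 82910000 N, A₂E₂ = 61290000 N, ΣAE = 144200000 N.
σ₁ = P·E₁/ΣAE = -259000·105000/144200000 = -188.6 MPa.

-189 MPa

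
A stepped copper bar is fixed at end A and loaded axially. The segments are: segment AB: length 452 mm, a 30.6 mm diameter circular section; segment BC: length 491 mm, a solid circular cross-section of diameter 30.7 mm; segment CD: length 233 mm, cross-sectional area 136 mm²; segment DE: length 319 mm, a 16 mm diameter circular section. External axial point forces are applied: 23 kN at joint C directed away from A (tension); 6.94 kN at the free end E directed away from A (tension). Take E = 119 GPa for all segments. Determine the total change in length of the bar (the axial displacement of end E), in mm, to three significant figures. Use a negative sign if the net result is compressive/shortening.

0.514 mm

Internal axial forces (sectioning from the free end, tension +): N_DE = 6.94 kN, N_CD = 6.94 kN, N_BC = 29.94 kN, N_AB = 29.94 kN.
A_AB = 735.4 mm².
A_BC = 740.2 mm².
A_DE = 201.1 mm².
δ_AB = 29940·452/(735.4·119000) = 0.1546 mm
δ_BC = 29940·491/(740.2·119000) = 0.1669 mm
δ_CD = 6940·233/(136·119000) = 0.09991 mm
δ_DE = 6940·319/(201.1·119000) = 0.09253 mm
δ = Σδ_i = 0.514 mm.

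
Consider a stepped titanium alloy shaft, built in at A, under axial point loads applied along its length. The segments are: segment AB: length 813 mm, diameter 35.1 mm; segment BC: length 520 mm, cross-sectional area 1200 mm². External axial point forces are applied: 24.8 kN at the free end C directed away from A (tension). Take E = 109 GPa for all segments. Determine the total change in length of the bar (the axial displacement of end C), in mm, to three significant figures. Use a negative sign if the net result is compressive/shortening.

Internal axial forces (sectioning from the free end, tension +): N_BC = 24.8 kN, N_AB = 24.8 kN.
A_AB = 967.6 mm².
δ_AB = 24800·813/(967.6·109000) = 0.1912 mm
δ_BC = 24800·520/(1200·109000) = 0.09859 mm
δ = Σδ_i = 0.2898 mm.

0.290 mm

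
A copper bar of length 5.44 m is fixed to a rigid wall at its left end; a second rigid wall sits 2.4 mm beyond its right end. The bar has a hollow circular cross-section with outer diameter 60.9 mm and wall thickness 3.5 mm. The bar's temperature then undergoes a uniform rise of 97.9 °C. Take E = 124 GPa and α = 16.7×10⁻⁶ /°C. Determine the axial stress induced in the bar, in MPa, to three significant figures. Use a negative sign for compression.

-148 MPa

Free thermal expansion αLΔT = 16.7e-6 · 5440 · 97.9 = 8.894 mm.
The walls engage after the gap closes; constrained expansion = 8.894 − 2.4 = 6.494 mm.
The walls impose strain ε = −(6.494)/5440 = -1.1938e-03; σ = Eε = 124000 · -1.1938e-03 = -148 MPa.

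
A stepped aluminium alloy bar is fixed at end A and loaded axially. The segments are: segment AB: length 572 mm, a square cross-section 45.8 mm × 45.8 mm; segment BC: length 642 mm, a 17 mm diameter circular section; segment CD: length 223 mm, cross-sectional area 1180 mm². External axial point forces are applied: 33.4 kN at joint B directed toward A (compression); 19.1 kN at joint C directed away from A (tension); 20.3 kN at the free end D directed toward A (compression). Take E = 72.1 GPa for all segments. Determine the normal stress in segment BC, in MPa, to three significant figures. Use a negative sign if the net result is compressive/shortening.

Internal axial forces (sectioning from the free end, tension +): N_CD = -20.3 kN, N_BC = -1.2 kN, N_AB = -34.6 kN.
A_BC = 227 mm².
σ_BC = N_BC/A_BC = -1200/227 = -5.287 MPa.

-5.29 MPa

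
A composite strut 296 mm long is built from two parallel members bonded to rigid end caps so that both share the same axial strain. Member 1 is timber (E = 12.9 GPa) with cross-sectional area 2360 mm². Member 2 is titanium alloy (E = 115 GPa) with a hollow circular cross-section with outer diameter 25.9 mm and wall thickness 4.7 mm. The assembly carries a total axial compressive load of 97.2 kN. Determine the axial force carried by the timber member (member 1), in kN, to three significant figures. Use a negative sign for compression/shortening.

-44.5 kN

A_2 = 313 mm².
Equal strain + equilibrium ⇒ each member carries load in proportion to AE: A₁E₁ = 30440000 N, A₂E₂ = 36000000 N, ΣAE = 66440000 N.
F₁ = P·A₁E₁/ΣAE = -97200·30440000/66440000 = -44540 N.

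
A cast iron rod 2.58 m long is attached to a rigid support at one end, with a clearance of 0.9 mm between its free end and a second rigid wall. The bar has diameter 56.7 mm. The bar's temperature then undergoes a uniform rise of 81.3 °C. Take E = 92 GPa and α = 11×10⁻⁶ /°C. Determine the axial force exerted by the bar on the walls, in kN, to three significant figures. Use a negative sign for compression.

-127 kN

Free thermal expansion αLΔT = 11e-6 · 2580 · 81.3 = 2.307 mm.
The walls engage after the gap closes; constrained expansion = 2.307 − 0.9 = 1.407 mm.
The walls impose strain ε = −(1.407)/2580 = -5.4546e-04; σ = Eε = 92000 · -5.4546e-04 = -50.18 MPa.
Wall reaction R = σ·A = -50.18·2525 = -126700 N = -126.7 kN.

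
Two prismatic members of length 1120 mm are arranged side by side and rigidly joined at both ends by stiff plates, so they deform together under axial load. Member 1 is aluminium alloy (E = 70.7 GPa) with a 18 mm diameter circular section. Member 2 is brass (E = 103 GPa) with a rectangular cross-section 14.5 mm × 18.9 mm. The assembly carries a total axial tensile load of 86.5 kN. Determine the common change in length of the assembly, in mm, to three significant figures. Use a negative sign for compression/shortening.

A_1 = 254.5 mm².
A_2 = 274 mm².
Equal strain + equilibrium ⇒ each member carries load in proportion to AE: A₁E₁ = 17990000 N, A₂E₂ = 28230000 N, ΣAE = 46220000 N.
δ = PL/ΣAE = 86500·1120/46220000 = 2.096 mm.

2.10 mm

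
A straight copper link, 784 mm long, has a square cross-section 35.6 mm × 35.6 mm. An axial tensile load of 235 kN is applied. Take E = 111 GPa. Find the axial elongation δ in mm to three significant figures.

A = 1267 mm².
δ_mech = NL/(AE) = 235000·784/(1267·111000) = 1.31 mm.

1.31 mm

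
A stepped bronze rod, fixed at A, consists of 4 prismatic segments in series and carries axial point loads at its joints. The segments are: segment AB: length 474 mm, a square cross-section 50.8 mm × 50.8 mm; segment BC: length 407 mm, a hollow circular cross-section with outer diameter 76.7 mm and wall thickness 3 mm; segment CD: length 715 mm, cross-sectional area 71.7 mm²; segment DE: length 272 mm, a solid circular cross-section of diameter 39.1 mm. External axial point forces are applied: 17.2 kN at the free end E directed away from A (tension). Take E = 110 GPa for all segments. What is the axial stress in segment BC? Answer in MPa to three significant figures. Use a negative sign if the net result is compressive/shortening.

Internal axial forces (sectioning from the free end, tension +): N_DE = 17.2 kN, N_CD = 17.2 kN, N_BC = 17.2 kN, N_AB = 17.2 kN.
A_BC = 694.6 mm².
σ_BC = N_BC/A_BC = 17200/694.6 = 24.76 MPa.

24.8 MPa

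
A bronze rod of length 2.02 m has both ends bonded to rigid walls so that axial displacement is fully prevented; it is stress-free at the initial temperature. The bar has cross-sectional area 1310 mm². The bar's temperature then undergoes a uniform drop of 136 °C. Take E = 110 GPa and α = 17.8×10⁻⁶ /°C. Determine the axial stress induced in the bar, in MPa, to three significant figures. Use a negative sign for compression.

266 MPa

Free thermal expansion αLΔT = 17.8e-6 · 2020 · -136 = -4.89 mm.
The walls impose strain ε = −(-4.89)/2020 = 2.4208e-03; σ = Eε = 110000 · 2.4208e-03 = 266.3 MPa.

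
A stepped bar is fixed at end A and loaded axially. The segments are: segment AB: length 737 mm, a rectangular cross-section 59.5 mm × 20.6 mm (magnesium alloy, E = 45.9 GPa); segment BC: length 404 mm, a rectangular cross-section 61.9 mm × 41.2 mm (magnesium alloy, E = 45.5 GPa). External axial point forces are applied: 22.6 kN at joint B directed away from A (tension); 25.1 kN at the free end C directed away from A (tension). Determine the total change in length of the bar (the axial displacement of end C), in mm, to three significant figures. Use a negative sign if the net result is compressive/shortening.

0.712 mm

Internal axial forces (sectioning from the free end, tension +): N_BC = 25.1 kN, N_AB = 47.7 kN.
A_AB = 1226 mm².
A_BC = 2550 mm².
δ_AB = 47700·737/(1226·45900) = 0.6249 mm
δ_BC = 25100·404/(2550·45500) = 0.08739 mm
δ = Σδ_i = 0.7123 mm.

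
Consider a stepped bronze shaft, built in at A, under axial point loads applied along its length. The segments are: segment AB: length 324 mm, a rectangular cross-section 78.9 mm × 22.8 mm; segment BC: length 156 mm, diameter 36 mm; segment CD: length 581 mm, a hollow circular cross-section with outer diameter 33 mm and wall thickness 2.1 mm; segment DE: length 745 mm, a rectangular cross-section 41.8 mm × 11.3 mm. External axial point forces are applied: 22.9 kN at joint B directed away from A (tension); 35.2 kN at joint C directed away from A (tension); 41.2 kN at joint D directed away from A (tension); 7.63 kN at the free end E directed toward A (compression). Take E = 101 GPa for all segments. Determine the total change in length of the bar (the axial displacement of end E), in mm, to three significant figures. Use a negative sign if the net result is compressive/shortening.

1.10 mm

Internal axial forces (sectioning from the free end, tension +): N_DE = -7.63 kN, N_CD = 33.57 kN, N_BC = 68.77 kN, N_AB = 91.67 kN.
A_AB = 1799 mm².
A_BC = 1018 mm².
A_CD = 203.9 mm².
A_DE = 472.3 mm².
δ_AB = 91670·324/(1799·101000) = 0.1635 mm
δ_BC = 68770·156/(1018·101000) = 0.1044 mm
δ_CD = 33570·581/(203.9·101000) = 0.9473 mm
δ_DE = -7630·745/(472.3·101000) = -0.1192 mm
δ = Σδ_i = 1.096 mm.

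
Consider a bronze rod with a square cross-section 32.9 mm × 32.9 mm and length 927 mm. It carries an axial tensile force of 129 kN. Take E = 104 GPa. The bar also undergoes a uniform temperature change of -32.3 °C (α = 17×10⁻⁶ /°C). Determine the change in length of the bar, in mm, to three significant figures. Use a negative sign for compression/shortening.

0.553 mm

A = 1082 mm².
δ_mech = NL/(AE) = 129000·927/(1082·104000) = 1.062 mm.
δ_thermal = αLΔT = 17e-6·927·-32.3 = -0.509 mm.
δ = δ_mech + δ_thermal = 0.5533 mm.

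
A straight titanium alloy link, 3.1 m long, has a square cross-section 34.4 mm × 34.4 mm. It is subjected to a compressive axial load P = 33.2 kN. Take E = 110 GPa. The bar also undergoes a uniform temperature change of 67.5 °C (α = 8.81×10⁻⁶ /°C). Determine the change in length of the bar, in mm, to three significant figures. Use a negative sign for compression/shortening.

1.05 mm

A = 1183 mm².
δ_mech = NL/(AE) = -33200·3100/(1183·110000) = -0.7907 mm.
δ_thermal = αLΔT = 8.81e-6·3100·67.5 = 1.843 mm.
δ = δ_mech + δ_thermal = 1.053 mm.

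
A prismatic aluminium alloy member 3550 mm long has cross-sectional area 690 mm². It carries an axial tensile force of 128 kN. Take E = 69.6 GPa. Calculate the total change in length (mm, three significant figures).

9.46 mm

δ_mech = NL/(AE) = 128000·3550/(690·69600) = 9.462 mm.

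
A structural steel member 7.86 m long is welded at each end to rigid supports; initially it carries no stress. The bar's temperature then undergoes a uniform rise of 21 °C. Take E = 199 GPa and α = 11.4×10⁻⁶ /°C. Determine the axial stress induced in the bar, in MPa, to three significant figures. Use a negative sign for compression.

Free thermal expansion αLΔT = 11.4e-6 · 7860 · 21 = 1.882 mm.
The walls impose strain ε = −(1.882)/7860 = -2.3940e-04; σ = Eε = 199000 · -2.3940e-04 = -47.64 MPa.

-47.6 MPa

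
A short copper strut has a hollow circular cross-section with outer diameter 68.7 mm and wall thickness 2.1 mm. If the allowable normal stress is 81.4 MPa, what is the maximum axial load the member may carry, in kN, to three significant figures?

A = 439.4 mm².
P_max = σ_allow · A = 81.4 · 439.4 = 35770 N = 35.77 kN.

35.8 kN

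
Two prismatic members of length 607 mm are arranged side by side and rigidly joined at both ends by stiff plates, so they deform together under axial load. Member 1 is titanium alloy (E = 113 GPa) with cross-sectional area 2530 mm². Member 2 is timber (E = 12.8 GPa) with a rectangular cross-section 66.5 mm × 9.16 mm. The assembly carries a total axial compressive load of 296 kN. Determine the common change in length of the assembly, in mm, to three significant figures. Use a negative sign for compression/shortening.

-0.612 mm

A_2 = 609.1 mm².
Equal strain + equilibrium ⇒ each member carries load in proportion to AE: A₁E₁ = 285900000 N, A₂E₂ = 7797000 N, ΣAE = 293700000 N.
δ = PL/ΣAE = -296000·607/293700000 = -0.6118 mm.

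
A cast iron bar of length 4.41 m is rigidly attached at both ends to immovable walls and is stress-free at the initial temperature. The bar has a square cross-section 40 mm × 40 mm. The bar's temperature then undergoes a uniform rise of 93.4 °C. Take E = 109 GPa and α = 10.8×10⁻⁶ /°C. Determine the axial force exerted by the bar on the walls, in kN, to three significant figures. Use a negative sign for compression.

-176 kN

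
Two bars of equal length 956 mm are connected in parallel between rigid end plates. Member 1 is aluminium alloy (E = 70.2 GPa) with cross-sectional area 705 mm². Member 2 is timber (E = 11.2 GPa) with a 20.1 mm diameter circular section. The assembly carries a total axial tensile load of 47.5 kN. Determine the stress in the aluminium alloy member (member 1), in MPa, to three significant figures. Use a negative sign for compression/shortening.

A_2 = 317.3 mm².
Equal strain + equilibrium ⇒ each member carries load in proportion to AE: A₁E₁ = 49490000 N, A₂E₂ = 3554000 N, ΣAE = 53040000 N.
σ₁ = P·E₁/ΣAE = 47500·70200/53040000 = 62.86 MPa.

62.9 MPa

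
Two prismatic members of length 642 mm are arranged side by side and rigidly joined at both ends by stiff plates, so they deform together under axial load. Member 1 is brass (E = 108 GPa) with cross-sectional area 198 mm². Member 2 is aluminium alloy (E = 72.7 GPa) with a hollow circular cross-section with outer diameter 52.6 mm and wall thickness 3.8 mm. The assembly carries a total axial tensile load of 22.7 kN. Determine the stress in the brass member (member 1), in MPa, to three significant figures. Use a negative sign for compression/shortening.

A_2 = 582.6 mm².
Equal strain + equilibrium ⇒ each member carries load in proportion to AE: A₁E₁ = 21380000 N, A₂E₂ = 42350000 N, ΣAE = 63740000 N.
σ₁ = P·E₁/ΣAE = 22700·108000/63740000 = 38.46 MPa.

38.5 MPa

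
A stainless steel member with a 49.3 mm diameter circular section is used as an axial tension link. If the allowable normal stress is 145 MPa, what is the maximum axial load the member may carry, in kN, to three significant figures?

277 kN

A = 1909 mm².
P_max = σ_allow · A = 145 · 1909 = 276800 N = 276.8 kN.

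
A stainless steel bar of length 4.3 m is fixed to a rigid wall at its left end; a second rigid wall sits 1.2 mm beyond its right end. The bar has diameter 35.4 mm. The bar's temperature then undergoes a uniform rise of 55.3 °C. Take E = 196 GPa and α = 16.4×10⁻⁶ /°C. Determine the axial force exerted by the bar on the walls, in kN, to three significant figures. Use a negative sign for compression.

Free thermal expansion αLΔT = 16.4e-6 · 4300 · 55.3 = 3.9 mm.
The walls engage after the gap closes; constrained expansion = 3.9 − 1.2 = 2.7 mm.
The walls impose strain ε = −(2.7)/4300 = -6.2785e-04; σ = Eε = 196000 · -6.2785e-04 = -123.1 MPa.
Wall reaction R = σ·A = -123.1·984.2 = -121100 N = -121.1 kN.

-121 kN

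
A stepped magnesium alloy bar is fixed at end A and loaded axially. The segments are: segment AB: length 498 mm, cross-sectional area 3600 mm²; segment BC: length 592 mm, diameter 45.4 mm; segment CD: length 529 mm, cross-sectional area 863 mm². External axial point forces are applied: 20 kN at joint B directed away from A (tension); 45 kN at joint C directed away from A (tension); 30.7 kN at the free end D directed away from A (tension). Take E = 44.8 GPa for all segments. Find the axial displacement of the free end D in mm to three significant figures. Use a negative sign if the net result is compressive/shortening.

Internal axial forces (sectioning from the free end, tension +): N_CD = 30.7 kN, N_BC = 75.7 kN, N_AB = 95.7 kN.
A_BC = 1619 mm².
δ_AB = 95700·498/(3600·44800) = 0.2955 mm
δ_BC = 75700·592/(1619·44800) = 0.6179 mm
δ_CD = 30700·529/(863·44800) = 0.4201 mm
δ = Σδ_i = 1.333 mm.

1.33 mm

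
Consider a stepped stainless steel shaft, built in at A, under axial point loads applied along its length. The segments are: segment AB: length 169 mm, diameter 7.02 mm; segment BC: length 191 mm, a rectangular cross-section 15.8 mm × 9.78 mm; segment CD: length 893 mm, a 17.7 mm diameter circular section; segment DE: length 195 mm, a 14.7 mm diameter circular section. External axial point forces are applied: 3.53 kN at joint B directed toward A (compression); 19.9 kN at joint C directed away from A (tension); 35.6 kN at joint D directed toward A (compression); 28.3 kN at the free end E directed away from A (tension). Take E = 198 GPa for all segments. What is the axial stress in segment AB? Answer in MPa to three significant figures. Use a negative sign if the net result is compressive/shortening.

Internal axial forces (sectioning from the free end, tension +): N_DE = 28.3 kN, N_CD = -7.3 kN, N_BC = 12.6 kN, N_AB = 9.07 kN.
A_AB = 38.7 mm².
σ_AB = N_AB/A_AB = 9070/38.7 = 234.3 MPa.

234 MPa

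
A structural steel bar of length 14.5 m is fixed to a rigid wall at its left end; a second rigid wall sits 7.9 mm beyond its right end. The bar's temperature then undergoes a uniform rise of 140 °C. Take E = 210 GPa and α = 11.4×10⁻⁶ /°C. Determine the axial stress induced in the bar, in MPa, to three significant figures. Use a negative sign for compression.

-221 MPa

Free thermal expansion αLΔT = 11.4e-6 · 14500 · 140 = 23.14 mm.
The walls engage after the gap closes; constrained expansion = 23.14 − 7.9 = 15.24 mm.
The walls impose strain ε = −(15.24)/14500 = -1.0512e-03; σ = Eε = 210000 · -1.0512e-03 = -220.7 MPa.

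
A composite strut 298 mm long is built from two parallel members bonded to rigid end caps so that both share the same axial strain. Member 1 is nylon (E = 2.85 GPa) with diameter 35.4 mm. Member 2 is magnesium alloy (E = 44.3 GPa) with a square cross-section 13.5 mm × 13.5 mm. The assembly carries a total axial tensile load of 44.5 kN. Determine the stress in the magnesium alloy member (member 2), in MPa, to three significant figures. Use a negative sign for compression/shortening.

A_1 = 984.2 mm².
A_2 = 182.2 mm².
Equal strain + equilibrium ⇒ each member carries load in proportion to AE: A₁E₁ = 2805000 N, A₂E₂ = 8074000 N, ΣAE = 10880000 N.
σ₂ = P·E₂/ΣAE = 44500·44300/10880000 = 181.2 MPa.

181 MPa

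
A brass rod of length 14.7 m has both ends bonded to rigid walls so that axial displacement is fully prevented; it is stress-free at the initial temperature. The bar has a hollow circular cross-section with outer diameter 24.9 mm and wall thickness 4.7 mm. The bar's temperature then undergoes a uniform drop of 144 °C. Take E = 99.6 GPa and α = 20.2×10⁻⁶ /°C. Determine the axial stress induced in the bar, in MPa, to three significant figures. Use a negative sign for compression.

290 MPa

Free thermal expansion αLΔT = 20.2e-6 · 14700 · -144 = -42.76 mm.
The walls impose strain ε = −(-42.76)/14700 = 2.9088e-03; σ = Eε = 99600 · 2.9088e-03 = 289.7 MPa.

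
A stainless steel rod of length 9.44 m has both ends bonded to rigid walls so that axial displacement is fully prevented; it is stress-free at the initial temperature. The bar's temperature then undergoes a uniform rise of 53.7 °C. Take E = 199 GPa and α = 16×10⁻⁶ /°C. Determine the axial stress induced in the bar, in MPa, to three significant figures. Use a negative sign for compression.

Free thermal expansion αLΔT = 16e-6 · 9440 · 53.7 = 8.111 mm.
The walls impose strain ε = −(8.111)/9440 = -8.5920e-04; σ = Eε = 199000 · -8.5920e-04 = -171 MPa.

-171 MPa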